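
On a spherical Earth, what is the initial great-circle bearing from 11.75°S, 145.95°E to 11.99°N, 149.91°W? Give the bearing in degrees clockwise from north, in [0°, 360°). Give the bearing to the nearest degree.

72°

Δλ = -149.91 − 145.95 = -295.86°; wrapped into (−180°, 180°]: 64.14°.
θ = atan2( sin Δλ · cos φ₂ , cos φ₁ · sin φ₂ − sin φ₁ · cos φ₂ · cos Δλ )
  = atan2(0.88023, 0.29027) = 71.749° → normalised to [0°, 360°): 71.749°.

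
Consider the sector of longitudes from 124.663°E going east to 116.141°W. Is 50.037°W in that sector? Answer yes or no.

No

Band width going east from +124.663° to -116.141°: ((-116.141 − 124.663) mod 360) = 119.196°.
Offset of -50.037° east of the west edge: ((-50.037 − 124.663) mod 360) = 185.300°.
185.300° > 119.196° ⇒ outside.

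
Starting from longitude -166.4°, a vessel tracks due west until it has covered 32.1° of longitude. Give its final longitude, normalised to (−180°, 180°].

Start at -166.4°; shift −32.1° → -198.5°.
-198.5° lies outside (−180°, 180°]; add 360° → +161.5°.

+161.5°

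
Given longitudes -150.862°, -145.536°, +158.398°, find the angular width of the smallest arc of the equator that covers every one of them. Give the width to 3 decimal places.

Sort the longitudes: -150.862°, -145.536°, +158.398°.
Eastward gaps between consecutive values (wrapping around): 5.326°, 303.934°, 50.740°.
Largest gap = 303.934° ⇒ minimal covering band is its complement: 360° − 303.934° = 56.066°.
Band runs from +158.398° eastward to -145.536°, crossing the antimeridian.

56.066°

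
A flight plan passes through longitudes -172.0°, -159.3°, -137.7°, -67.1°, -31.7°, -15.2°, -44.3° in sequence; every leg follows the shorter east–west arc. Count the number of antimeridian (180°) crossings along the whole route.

0

Leg 1: -172.0° → -159.3°, shortest Δλ = 12.7° (east) — does not cross 180°.
Leg 2: -159.3° → -137.7°, shortest Δλ = 21.6° (east) — does not cross 180°.
Leg 3: -137.7° → -67.1°, shortest Δλ = 70.6° (east) — does not cross 180°.
Leg 4: -67.1° → -31.7°, shortest Δλ = 35.4° (east) — does not cross 180°.
Leg 5: -31.7° → -15.2°, shortest Δλ = 16.5° (east) — does not cross 180°.
Leg 6: -15.2° → -44.3°, shortest Δλ = -29.1° (west) — does not cross 180°.
Total crossings: 0.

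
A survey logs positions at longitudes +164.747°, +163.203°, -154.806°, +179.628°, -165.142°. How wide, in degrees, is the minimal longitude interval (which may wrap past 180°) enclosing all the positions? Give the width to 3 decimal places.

Sort the longitudes: -165.142°, -154.806°, +163.203°, +164.747°, +179.628°.
Eastward gaps between consecutive values (wrapping around): 10.336°, 318.009°, 1.544°, 14.881°, 15.230°.
Largest gap = 318.009° ⇒ minimal covering band is its complement: 360° − 318.009° = 41.991°.
Band runs from +163.203° eastward to -154.806°, crossing the antimeridian.

41.991°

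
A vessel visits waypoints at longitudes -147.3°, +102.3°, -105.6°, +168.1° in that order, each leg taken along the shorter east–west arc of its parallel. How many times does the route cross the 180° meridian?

Leg 1: -147.3° → +102.3°, shortest Δλ = -110.4° (west) — crosses 180°.
Leg 2: +102.3° → -105.6°, shortest Δλ = 152.1° (east) — crosses 180°.
Leg 3: -105.6° → +168.1°, shortest Δλ = -86.3° (west) — crosses 180°.
Total crossings: 3.

3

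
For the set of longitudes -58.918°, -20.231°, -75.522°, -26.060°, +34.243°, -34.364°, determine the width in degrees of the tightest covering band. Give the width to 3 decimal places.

Sort the longitudes: -75.522°, -58.918°, -34.364°, -26.060°, -20.231°, +34.243°.
Eastward gaps between consecutive values (wrapping around): 16.604°, 24.554°, 8.304°, 5.829°, 54.474°, 250.235°.
Largest gap = 250.235° ⇒ minimal covering band is its complement: 360° − 250.235° = 109.765°.
Band runs from -75.522° eastward to +34.243°.

109.765°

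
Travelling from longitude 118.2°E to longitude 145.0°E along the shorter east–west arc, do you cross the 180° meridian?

No

Signed shortest Δλ = ((145.0 − 118.2 + 180) mod 360) − 180 = 26.8°.
Going east by 26.8° from +118.2° reaches +145.0° without touching 180°.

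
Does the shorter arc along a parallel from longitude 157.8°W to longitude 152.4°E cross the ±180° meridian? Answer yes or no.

Yes

Naïve |152.4 − -157.8| = 310.2° > 180°, so the shorter arc goes the other way round — across 180°.
Signed shortest Δλ = ((152.4 − -157.8 + 180) mod 360) − 180 = -49.8°.
Going west by 49.8° from -157.8° passes through 180° before reaching +152.4°.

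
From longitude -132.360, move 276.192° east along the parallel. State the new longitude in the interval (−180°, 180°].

Start at -132.360°; shift +276.192° → +143.832°.
+143.832° already lies in (−180°, 180°].

+143.832°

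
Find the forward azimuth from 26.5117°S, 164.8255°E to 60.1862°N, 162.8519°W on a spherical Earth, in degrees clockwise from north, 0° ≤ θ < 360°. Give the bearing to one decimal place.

Δλ = -162.8519 − 164.8255 = -327.6774°; wrapped into (−180°, 180°]: 32.3226°.
θ = atan2( sin Δλ · cos φ₂ , cos φ₁ · sin φ₂ − sin φ₁ · cos φ₂ · cos Δλ )
  = atan2(0.26584, 0.96395) = 15.418° → normalised to [0°, 360°): 15.418°.

15.4°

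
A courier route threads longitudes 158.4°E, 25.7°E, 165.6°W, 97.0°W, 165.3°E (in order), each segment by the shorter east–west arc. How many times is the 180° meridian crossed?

2

Leg 1: +158.4° → +25.7°, shortest Δλ = -132.7° (west) — does not cross 180°.
Leg 2: +25.7° → -165.6°, shortest Δλ = 168.7° (east) — crosses 180°.
Leg 3: -165.6° → -97.0°, shortest Δλ = 68.6° (east) — does not cross 180°.
Leg 4: -97.0° → +165.3°, shortest Δλ = -97.7° (west) — crosses 180°.
Total crossings: 2.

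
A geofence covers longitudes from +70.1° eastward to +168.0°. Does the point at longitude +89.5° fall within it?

Band width going east from +70.1° to +168.0°: ((168.0 − 70.1) mod 360) = 97.9°.
Offset of +89.5° east of the west edge: ((89.5 − 70.1) mod 360) = 19.4°.
19.4° ≤ 97.9° ⇒ inside.

Yes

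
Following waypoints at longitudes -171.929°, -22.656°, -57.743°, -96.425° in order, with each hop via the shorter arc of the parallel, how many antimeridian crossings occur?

Leg 1: -171.929° → -22.656°, shortest Δλ = 149.273° (east) — does not cross 180°.
Leg 2: -22.656° → -57.743°, shortest Δλ = -35.087° (west) — does not cross 180°.
Leg 3: -57.743° → -96.425°, shortest Δλ = -38.682° (west) — does not cross 180°.
Total crossings: 0.

0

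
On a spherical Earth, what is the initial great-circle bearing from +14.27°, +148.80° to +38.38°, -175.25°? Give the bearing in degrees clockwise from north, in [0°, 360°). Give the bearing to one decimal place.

45.9°

Δλ = -175.25 − 148.80 = -324.05°; wrapped into (−180°, 180°]: 35.95°.
θ = atan2( sin Δλ · cos φ₂ , cos φ₁ · sin φ₂ − sin φ₁ · cos φ₂ · cos Δλ )
  = atan2(0.46022, 0.44529) = 45.944° → normalised to [0°, 360°): 45.944°.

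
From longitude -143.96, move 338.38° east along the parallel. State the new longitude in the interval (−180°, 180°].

Start at -143.96°; shift +338.38° → +194.42°.
+194.42° lies outside (−180°, 180°]; subtract 360° → -165.58°.

-165.58°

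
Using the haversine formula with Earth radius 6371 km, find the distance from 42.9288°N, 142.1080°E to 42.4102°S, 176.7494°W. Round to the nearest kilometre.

10340 km

Δλ = -176.7494 − 142.1080 = -318.8574°; wrapped into (−180°, 180°]: 41.1426°.
Δφ = -42.4102 − 42.9288 = -85.3390°.
a = sin²(Δφ/2) + cos φ₁ · cos φ₂ · sin²(Δλ/2) = 0.526115.
c = 2·atan2(√a, √(1−a)) = 1.62305 rad → d = 6371·c ≈ 10340.45 km.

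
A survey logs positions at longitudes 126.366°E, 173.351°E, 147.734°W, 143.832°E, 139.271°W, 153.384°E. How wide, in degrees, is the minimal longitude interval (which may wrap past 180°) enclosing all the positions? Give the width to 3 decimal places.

Sort the longitudes: -147.734°, -139.271°, +126.366°, +143.832°, +153.384°, +173.351°.
Eastward gaps between consecutive values (wrapping around): 8.463°, 265.637°, 17.466°, 9.552°, 19.967°, 38.915°.
Largest gap = 265.637° ⇒ minimal covering band is its complement: 360° − 265.637° = 94.363°.
Band runs from +126.366° eastward to -139.271°, crossing the antimeridian.

94.363°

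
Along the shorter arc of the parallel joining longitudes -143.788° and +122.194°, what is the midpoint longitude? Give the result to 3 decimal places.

Signed shortest Δλ from -143.788° to +122.194° is -94.018°.
Midpoint longitude = -143.788° + (-94.018°)/2 = -143.788° − 47.009° = -190.797°.
Normalise into (−180°, 180°]: +169.203°.
(The naïve average (-143.788 + +122.194)/2 = -10.797° is on the wrong side of the globe.)

+169.203°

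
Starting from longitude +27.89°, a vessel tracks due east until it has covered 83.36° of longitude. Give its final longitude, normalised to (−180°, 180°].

+111.25°

Start at +27.89°; shift +83.36° → +111.25°.
+111.25° already lies in (−180°, 180°].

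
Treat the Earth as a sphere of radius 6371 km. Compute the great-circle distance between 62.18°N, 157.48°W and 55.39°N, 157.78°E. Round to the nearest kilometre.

2627 km

Δλ = 157.78 − -157.48 = 315.26°; wrapped into (−180°, 180°]: -44.74°.
Δφ = 55.39 − 62.18 = -6.79°.
a = sin²(Δφ/2) + cos φ₁ · cos φ₂ · sin²(Δλ/2) = 0.041902.
c = 2·atan2(√a, √(1−a)) = 0.41232 rad → d = 6371·c ≈ 2626.86 km.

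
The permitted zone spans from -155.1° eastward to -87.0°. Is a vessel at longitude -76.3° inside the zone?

Band width going east from -155.1° to -87.0°: ((-87.0 − -155.1) mod 360) = 68.1°.
Offset of -76.3° east of the west edge: ((-76.3 − -155.1) mod 360) = 78.8°.
78.8° > 68.1° ⇒ outside.

No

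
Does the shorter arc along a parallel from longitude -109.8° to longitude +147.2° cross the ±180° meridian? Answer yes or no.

Yes

Naïve |147.2 − -109.8| = 257.0° > 180°, so the shorter arc goes the other way round — across 180°.
Signed shortest Δλ = ((147.2 − -109.8 + 180) mod 360) − 180 = -103.0°.
Going west by 103.0° from -109.8° passes through 180° before reaching +147.2°.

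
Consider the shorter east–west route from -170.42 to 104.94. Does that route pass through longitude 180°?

Naïve |104.94 − -170.42| = 275.36° > 180°, so the shorter arc goes the other way round — across 180°.
Signed shortest Δλ = ((104.94 − -170.42 + 180) mod 360) − 180 = -84.64°.
Going west by 84.64° from -170.42° passes through 180° before reaching +104.94°.

Yes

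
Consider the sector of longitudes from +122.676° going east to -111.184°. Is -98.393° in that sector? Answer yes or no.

Band width going east from +122.676° to -111.184°: ((-111.184 − 122.676) mod 360) = 126.140°.
Offset of -98.393° east of the west edge: ((-98.393 − 122.676) mod 360) = 138.931°.
138.931° > 126.140° ⇒ outside.

No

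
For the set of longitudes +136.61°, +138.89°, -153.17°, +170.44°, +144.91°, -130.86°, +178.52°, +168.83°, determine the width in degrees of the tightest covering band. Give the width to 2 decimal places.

92.53°

Sort the longitudes: -153.17°, -130.86°, +136.61°, +138.89°, +144.91°, +168.83°, +170.44°, +178.52°.
Eastward gaps between consecutive values (wrapping around): 22.31°, 267.47°, 2.28°, 6.02°, 23.92°, 1.61°, 8.08°, 28.31°.
Largest gap = 267.47° ⇒ minimal covering band is its complement: 360° − 267.47° = 92.53°.
Band runs from +136.61° eastward to -130.86°, crossing the antimeridian.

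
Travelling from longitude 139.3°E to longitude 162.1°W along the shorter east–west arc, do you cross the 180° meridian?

Naïve |-162.1 − 139.3| = 301.4° > 180°, so the shorter arc goes the other way round — across 180°.
Signed shortest Δλ = ((-162.1 − 139.3 + 180) mod 360) − 180 = 58.6°.
Going east by 58.6° from +139.3° passes through 180° before reaching -162.1°.

Yes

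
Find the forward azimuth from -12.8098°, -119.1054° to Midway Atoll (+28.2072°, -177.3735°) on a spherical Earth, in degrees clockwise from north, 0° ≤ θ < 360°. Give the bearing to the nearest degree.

307°

Δλ = -177.3735 − -119.1054 = -58.2681°.
θ = atan2( sin Δλ · cos φ₂ , cos φ₁ · sin φ₂ − sin φ₁ · cos φ₂ · cos Δλ )
  = atan2(-0.74951, 0.56366) = -53.056° → normalised to [0°, 360°): 306.944°.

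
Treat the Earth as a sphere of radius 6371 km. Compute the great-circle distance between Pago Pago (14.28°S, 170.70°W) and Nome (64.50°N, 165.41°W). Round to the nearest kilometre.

8771 km

Δλ = -165.41 − -170.70 = 5.29°.
Δφ = 64.50 − -14.28 = 78.78°.
a = sin²(Δφ/2) + cos φ₁ · cos φ₂ · sin²(Δλ/2) = 0.403600.
c = 2·atan2(√a, √(1−a)) = 1.37678 rad → d = 6371·c ≈ 8771.48 km.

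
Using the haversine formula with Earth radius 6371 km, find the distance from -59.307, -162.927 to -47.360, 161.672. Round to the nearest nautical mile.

Δλ = 161.672 − -162.927 = 324.599°; wrapped into (−180°, 180°]: -35.401°.
Δφ = -47.360 − -59.307 = 11.947°.
a = sin²(Δφ/2) + cos φ₁ · cos φ₂ · sin²(Δλ/2) = 0.042793.
c = 2·atan2(√a, √(1−a)) = 0.41674 rad → d = 6371·c ≈ 2655.05 km ≈ 1433.61 nmi.

1434 nmi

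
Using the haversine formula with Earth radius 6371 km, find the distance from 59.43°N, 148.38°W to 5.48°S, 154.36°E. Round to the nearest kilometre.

8779 km

Δλ = 154.36 − -148.38 = 302.74°; wrapped into (−180°, 180°]: -57.26°.
Δφ = -5.48 − 59.43 = -64.91°.
a = sin²(Δφ/2) + cos φ₁ · cos φ₂ · sin²(Δλ/2) = 0.404211.
c = 2·atan2(√a, √(1−a)) = 1.37803 rad → d = 6371·c ≈ 8779.41 km.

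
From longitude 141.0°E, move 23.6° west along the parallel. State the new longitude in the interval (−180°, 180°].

Start at +141.0°; shift −23.6° → +117.4°.
+117.4° already lies in (−180°, 180°].

117.4°E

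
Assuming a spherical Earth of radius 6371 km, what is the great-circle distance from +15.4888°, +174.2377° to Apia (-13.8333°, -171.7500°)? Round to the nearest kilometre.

3606 km

Δλ = -171.7500 − 174.2377 = -345.9877°; wrapped into (−180°, 180°]: 14.0123°.
Δφ = -13.8333 − 15.4888 = -29.3221°.
a = sin²(Δφ/2) + cos φ₁ · cos φ₂ · sin²(Δλ/2) = 0.077982.
c = 2·atan2(√a, √(1−a)) = 0.56603 rad → d = 6371·c ≈ 3606.18 km.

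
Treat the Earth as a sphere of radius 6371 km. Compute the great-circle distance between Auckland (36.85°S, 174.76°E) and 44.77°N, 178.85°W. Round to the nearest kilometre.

9098 km

Δλ = -178.85 − 174.76 = -353.61°; wrapped into (−180°, 180°]: 6.39°.
Δφ = 44.77 − -36.85 = 81.62°.
a = sin²(Δφ/2) + cos φ₁ · cos φ₂ · sin²(Δλ/2) = 0.428896.
c = 2·atan2(√a, √(1−a)) = 1.42810 rad → d = 6371·c ≈ 9098.45 km.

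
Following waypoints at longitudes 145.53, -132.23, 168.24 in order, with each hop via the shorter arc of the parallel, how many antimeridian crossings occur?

2

Leg 1: +145.53° → -132.23°, shortest Δλ = 82.24° (east) — crosses 180°.
Leg 2: -132.23° → +168.24°, shortest Δλ = -59.53° (west) — crosses 180°.
Total crossings: 2.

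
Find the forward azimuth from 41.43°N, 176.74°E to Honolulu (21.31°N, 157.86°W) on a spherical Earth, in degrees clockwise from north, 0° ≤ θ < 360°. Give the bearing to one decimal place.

125.4°

Δλ = -157.86 − 176.74 = -334.60°; wrapped into (−180°, 180°]: 25.40°.
θ = atan2( sin Δλ · cos φ₂ , cos φ₁ · sin φ₂ − sin φ₁ · cos φ₂ · cos Δλ )
  = atan2(0.39961, -0.28440) = 125.439° → normalised to [0°, 360°): 125.439°.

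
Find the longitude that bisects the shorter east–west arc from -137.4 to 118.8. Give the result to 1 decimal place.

Signed shortest Δλ from -137.4° to +118.8° is -103.8°.
Midpoint longitude = -137.4° + (-103.8°)/2 = -137.4° − 51.9° = -189.3°.
Normalise into (−180°, 180°]: +170.7°.
(The naïve average (-137.4 + +118.8)/2 = -9.3° is on the wrong side of the globe.)

+170.7°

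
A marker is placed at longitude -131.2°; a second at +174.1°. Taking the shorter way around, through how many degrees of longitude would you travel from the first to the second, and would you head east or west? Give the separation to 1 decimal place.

Raw difference: 174.1 − -131.2 = 305.3°.
Normalise into (−180°, 180°]: 305.3° − 360° = -54.7°.
Negative ⇒ the second point lies to the west; separation 54.7°.

54.7° west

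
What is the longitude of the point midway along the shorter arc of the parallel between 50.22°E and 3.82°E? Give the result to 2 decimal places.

Signed shortest Δλ from +50.22° to +3.82° is -46.40°.
Midpoint longitude = +50.22° + (-46.40°)/2 = +50.22° − 23.20° = +27.02°.

27.02°E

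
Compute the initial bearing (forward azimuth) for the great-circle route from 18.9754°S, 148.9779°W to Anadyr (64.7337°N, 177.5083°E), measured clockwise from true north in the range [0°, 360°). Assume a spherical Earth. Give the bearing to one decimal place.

346.4°

Δλ = 177.5083 − -148.9779 = 326.4862°; wrapped into (−180°, 180°]: -33.5138°.
θ = atan2( sin Δλ · cos φ₂ , cos φ₁ · sin φ₂ − sin φ₁ · cos φ₂ · cos Δλ )
  = atan2(-0.23567, 0.97091) = -13.643° → normalised to [0°, 360°): 346.357°.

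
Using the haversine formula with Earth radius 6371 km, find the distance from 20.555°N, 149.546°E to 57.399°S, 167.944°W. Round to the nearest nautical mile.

5142 nmi

Δλ = -167.944 − 149.546 = -317.490°; wrapped into (−180°, 180°]: 42.510°.
Δφ = -57.399 − 20.555 = -77.954°.
a = sin²(Δφ/2) + cos φ₁ · cos φ₂ · sin²(Δλ/2) = 0.461951.
c = 2·atan2(√a, √(1−a)) = 1.49462 rad → d = 6371·c ≈ 9522.25 km ≈ 5141.61 nmi.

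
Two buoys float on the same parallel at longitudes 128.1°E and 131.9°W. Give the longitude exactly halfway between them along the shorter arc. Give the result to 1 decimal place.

178.1°E

Signed shortest Δλ from +128.1° to -131.9° is +100.0°.
Midpoint longitude = +128.1° + (+100.0°)/2 = +128.1° + 50.0° = +178.1°.
(The naïve average (+128.1 + -131.9)/2 = -1.9° is on the wrong side of the globe.)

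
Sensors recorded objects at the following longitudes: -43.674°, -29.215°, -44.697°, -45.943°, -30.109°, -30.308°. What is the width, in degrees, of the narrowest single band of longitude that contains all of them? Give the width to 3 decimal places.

16.728°

Sort the longitudes: -45.943°, -44.697°, -43.674°, -30.308°, -30.109°, -29.215°.
Eastward gaps between consecutive values (wrapping around): 1.246°, 1.023°, 13.366°, 0.199°, 0.894°, 343.272°.
Largest gap = 343.272° ⇒ minimal covering band is its complement: 360° − 343.272° = 16.728°.
Band runs from -45.943° eastward to -29.215°.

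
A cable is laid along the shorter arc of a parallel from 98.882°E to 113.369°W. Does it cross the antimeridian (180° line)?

Naïve |-113.369 − 98.882| = 212.251° > 180°, so the shorter arc goes the other way round — across 180°.
Signed shortest Δλ = ((-113.369 − 98.882 + 180) mod 360) − 180 = 147.749°.
Going east by 147.749° from +98.882° passes through 180° before reaching -113.369°.

Yes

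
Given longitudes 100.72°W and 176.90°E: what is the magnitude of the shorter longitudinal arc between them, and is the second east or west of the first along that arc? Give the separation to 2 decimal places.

Raw difference: 176.90 − -100.72 = 277.62°.
Normalise into (−180°, 180°]: 277.62° − 360° = -82.38°.
Negative ⇒ the second point lies to the west; separation 82.38°.

82.38° west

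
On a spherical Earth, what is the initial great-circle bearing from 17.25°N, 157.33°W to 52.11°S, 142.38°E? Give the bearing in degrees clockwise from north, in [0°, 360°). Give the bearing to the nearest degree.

212°

Δλ = 142.38 − -157.33 = 299.71°; wrapped into (−180°, 180°]: -60.29°.
θ = atan2( sin Δλ · cos φ₂ , cos φ₁ · sin φ₂ − sin φ₁ · cos φ₂ · cos Δλ )
  = atan2(-0.53341, -0.84395) = -147.705° → normalised to [0°, 360°): 212.295°.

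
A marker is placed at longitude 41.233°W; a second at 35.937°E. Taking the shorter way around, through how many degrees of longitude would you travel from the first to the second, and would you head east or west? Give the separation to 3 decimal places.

Raw difference: 35.937 − -41.233 = 77.17°.
Normalise into (−180°, 180°]: 77.17° stays 77.17°.
Positive ⇒ the second point lies to the east; separation 77.170°.

77.170° east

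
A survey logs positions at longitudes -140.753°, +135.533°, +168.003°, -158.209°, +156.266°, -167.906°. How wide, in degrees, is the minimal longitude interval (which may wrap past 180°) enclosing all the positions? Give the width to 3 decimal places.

Sort the longitudes: -167.906°, -158.209°, -140.753°, +135.533°, +156.266°, +168.003°.
Eastward gaps between consecutive values (wrapping around): 9.697°, 17.456°, 276.286°, 20.733°, 11.737°, 24.091°.
Largest gap = 276.286° ⇒ minimal covering band is its complement: 360° − 276.286° = 83.714°.
Band runs from +135.533° eastward to -140.753°, crossing the antimeridian.

83.714°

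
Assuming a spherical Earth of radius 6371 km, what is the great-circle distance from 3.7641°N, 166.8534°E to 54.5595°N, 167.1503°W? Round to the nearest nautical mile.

Δλ = -167.1503 − 166.8534 = -334.0037°; wrapped into (−180°, 180°]: 25.9963°.
Δφ = 54.5595 − 3.7641 = 50.7954°.
a = sin²(Δφ/2) + cos φ₁ · cos φ₂ · sin²(Δλ/2) = 0.213225.
c = 2·atan2(√a, √(1−a)) = 0.95996 rad → d = 6371·c ≈ 6115.93 km ≈ 3302.34 nmi.

3302 nmi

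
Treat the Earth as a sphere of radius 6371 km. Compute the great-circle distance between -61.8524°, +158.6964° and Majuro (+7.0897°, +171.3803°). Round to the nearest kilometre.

7744 km

Δλ = 171.3803 − 158.6964 = 12.6839°.
Δφ = 7.0897 − -61.8524 = 68.9421°.
a = sin²(Δφ/2) + cos φ₁ · cos φ₂ · sin²(Δλ/2) = 0.326057.
c = 2·atan2(√a, √(1−a)) = 1.21548 rad → d = 6371·c ≈ 7743.82 km.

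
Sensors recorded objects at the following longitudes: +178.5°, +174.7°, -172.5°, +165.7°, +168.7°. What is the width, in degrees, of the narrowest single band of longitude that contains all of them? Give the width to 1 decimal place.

Sort the longitudes: -172.5°, +165.7°, +168.7°, +174.7°, +178.5°.
Eastward gaps between consecutive values (wrapping around): 338.2°, 3.0°, 6.0°, 3.8°, 9.0°.
Largest gap = 338.2° ⇒ minimal covering band is its complement: 360° − 338.2° = 21.8°.
Band runs from +165.7° eastward to -172.5°, crossing the antimeridian.

21.8°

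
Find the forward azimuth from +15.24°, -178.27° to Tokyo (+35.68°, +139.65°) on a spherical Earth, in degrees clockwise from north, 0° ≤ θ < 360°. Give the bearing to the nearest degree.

Δλ = 139.65 − -178.27 = 317.92°; wrapped into (−180°, 180°]: -42.08°.
θ = atan2( sin Δλ · cos φ₂ , cos φ₁ · sin φ₂ − sin φ₁ · cos φ₂ · cos Δλ )
  = atan2(-0.54437, 0.40427) = -53.401° → normalised to [0°, 360°): 306.599°.

307°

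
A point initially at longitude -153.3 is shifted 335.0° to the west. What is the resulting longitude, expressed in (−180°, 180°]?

-128.3°

Start at -153.3°; shift −335.0° → -488.3°.
-488.3° lies outside (−180°, 180°]; add 360° → -128.3°.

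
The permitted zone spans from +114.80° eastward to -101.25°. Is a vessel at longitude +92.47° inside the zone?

Band width going east from +114.80° to -101.25°: ((-101.25 − 114.80) mod 360) = 143.95°.
Offset of +92.47° east of the west edge: ((92.47 − 114.80) mod 360) = 337.67°.
337.67° > 143.95° ⇒ outside.

No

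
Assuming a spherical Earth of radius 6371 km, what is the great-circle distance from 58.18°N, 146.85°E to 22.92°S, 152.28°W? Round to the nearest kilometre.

10611 km

Δλ = -152.28 − 146.85 = -299.13°; wrapped into (−180°, 180°]: 60.87°.
Δφ = -22.92 − 58.18 = -81.10°.
a = sin²(Δφ/2) + cos φ₁ · cos φ₂ · sin²(Δλ/2) = 0.547258.
c = 2·atan2(√a, √(1−a)) = 1.66545 rad → d = 6371·c ≈ 10610.61 km.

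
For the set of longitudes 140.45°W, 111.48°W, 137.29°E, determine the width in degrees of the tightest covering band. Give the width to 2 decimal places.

111.23°

Sort the longitudes: -140.45°, -111.48°, +137.29°.
Eastward gaps between consecutive values (wrapping around): 28.97°, 248.77°, 82.26°.
Largest gap = 248.77° ⇒ minimal covering band is its complement: 360° − 248.77° = 111.23°.
Band runs from +137.29° eastward to -111.48°, crossing the antimeridian.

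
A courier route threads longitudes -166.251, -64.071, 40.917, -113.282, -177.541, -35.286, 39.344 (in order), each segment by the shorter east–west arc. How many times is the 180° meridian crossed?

0

Leg 1: -166.251° → -64.071°, shortest Δλ = 102.18° (east) — does not cross 180°.
Leg 2: -64.071° → +40.917°, shortest Δλ = 104.988° (east) — does not cross 180°.
Leg 3: +40.917° → -113.282°, shortest Δλ = -154.199° (west) — does not cross 180°.
Leg 4: -113.282° → -177.541°, shortest Δλ = -64.259° (west) — does not cross 180°.
Leg 5: -177.541° → -35.286°, shortest Δλ = 142.255° (east) — does not cross 180°.
Leg 6: -35.286° → +39.344°, shortest Δλ = 74.63° (east) — does not cross 180°.
Total crossings: 0.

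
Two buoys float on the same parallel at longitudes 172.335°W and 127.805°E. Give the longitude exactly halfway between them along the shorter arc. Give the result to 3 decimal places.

157.735°E

Signed shortest Δλ from -172.335° to +127.805° is -59.860°.
Midpoint longitude = -172.335° + (-59.860°)/2 = -172.335° − 29.930° = -202.265°.
Normalise into (−180°, 180°]: +157.735°.
(The naïve average (-172.335 + +127.805)/2 = -22.265° is on the wrong side of the globe.)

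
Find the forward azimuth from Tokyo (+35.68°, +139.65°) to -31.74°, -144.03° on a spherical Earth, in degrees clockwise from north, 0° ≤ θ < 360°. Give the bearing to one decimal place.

123.4°

Δλ = -144.03 − 139.65 = -283.68°; wrapped into (−180°, 180°]: 76.32°.
θ = atan2( sin Δλ · cos φ₂ , cos φ₁ · sin φ₂ − sin φ₁ · cos φ₂ · cos Δλ )
  = atan2(0.82632, -0.54463) = 123.389° → normalised to [0°, 360°): 123.389°.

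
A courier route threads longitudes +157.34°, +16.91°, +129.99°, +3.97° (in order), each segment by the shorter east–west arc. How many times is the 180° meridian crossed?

0

Leg 1: +157.34° → +16.91°, shortest Δλ = -140.43° (west) — does not cross 180°.
Leg 2: +16.91° → +129.99°, shortest Δλ = 113.08° (east) — does not cross 180°.
Leg 3: +129.99° → +3.97°, shortest Δλ = -126.02° (west) — does not cross 180°.
Total crossings: 0.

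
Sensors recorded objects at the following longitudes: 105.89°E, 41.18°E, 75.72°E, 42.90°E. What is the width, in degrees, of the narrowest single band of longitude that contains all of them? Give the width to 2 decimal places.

64.71°

Sort the longitudes: +41.18°, +42.90°, +75.72°, +105.89°.
Eastward gaps between consecutive values (wrapping around): 1.72°, 32.82°, 30.17°, 295.29°.
Largest gap = 295.29° ⇒ minimal covering band is its complement: 360° − 295.29° = 64.71°.
Band runs from +41.18° eastward to +105.89°.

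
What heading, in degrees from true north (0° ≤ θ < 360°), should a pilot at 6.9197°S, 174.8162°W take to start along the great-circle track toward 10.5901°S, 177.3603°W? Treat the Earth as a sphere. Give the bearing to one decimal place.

Δλ = -177.3603 − -174.8162 = -2.5441°.
θ = atan2( sin Δλ · cos φ₂ , cos φ₁ · sin φ₂ − sin φ₁ · cos φ₂ · cos Δλ )
  = atan2(-0.04363, -0.06413) = -145.771° → normalised to [0°, 360°): 214.229°.

214.2°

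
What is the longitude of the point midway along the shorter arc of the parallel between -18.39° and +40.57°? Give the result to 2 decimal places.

Signed shortest Δλ from -18.39° to +40.57° is +58.96°.
Midpoint longitude = -18.39° + (+58.96°)/2 = -18.39° + 29.48° = +11.09°.

+11.09°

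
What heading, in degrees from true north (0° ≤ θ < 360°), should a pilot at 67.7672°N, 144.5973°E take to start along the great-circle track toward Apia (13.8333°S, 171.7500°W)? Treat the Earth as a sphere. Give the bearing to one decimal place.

137.9°

Δλ = -171.7500 − 144.5973 = -316.3473°; wrapped into (−180°, 180°]: 43.6527°.
θ = atan2( sin Δλ · cos φ₂ , cos φ₁ · sin φ₂ − sin φ₁ · cos φ₂ · cos Δλ )
  = atan2(0.67026, -0.74079) = 137.861° → normalised to [0°, 360°): 137.861°.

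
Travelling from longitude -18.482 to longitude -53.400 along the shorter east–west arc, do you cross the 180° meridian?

No

Signed shortest Δλ = ((-53.400 − -18.482 + 180) mod 360) − 180 = -34.918°.
Going west by 34.918° from -18.482° reaches -53.400° without touching 180°.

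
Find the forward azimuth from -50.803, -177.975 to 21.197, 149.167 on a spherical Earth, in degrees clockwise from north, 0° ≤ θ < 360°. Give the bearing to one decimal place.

328.8°

Δλ = 149.167 − -177.975 = 327.142°; wrapped into (−180°, 180°]: -32.858°.
θ = atan2( sin Δλ · cos φ₂ , cos φ₁ · sin φ₂ − sin φ₁ · cos φ₂ · cos Δλ )
  = atan2(-0.50585, 0.83546) = -31.194° → normalised to [0°, 360°): 328.806°.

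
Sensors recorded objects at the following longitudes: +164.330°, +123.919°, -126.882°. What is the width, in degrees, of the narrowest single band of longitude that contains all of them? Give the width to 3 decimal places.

Sort the longitudes: -126.882°, +123.919°, +164.330°.
Eastward gaps between consecutive values (wrapping around): 250.801°, 40.411°, 68.788°.
Largest gap = 250.801° ⇒ minimal covering band is its complement: 360° − 250.801° = 109.199°.
Band runs from +123.919° eastward to -126.882°, crossing the antimeridian.

109.199°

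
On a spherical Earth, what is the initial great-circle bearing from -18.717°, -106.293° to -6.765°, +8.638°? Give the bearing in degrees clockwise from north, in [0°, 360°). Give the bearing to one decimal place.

Δλ = 8.638 − -106.293 = 114.931°.
θ = atan2( sin Δλ · cos φ₂ , cos φ₁ · sin φ₂ − sin φ₁ · cos φ₂ · cos Δλ )
  = atan2(0.90050, -0.24589) = 105.273° → normalised to [0°, 360°): 105.273°.

105.3°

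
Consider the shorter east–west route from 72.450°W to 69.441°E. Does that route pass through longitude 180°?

Signed shortest Δλ = ((69.441 − -72.450 + 180) mod 360) − 180 = 141.891°.
Going east by 141.891° from -72.450° reaches +69.441° without touching 180°.

No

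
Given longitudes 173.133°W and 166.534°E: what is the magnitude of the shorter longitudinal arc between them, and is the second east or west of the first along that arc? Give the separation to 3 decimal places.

20.333° west

Raw difference: 166.534 − -173.133 = 339.667°.
Normalise into (−180°, 180°]: 339.667° − 360° = -20.333°.
Negative ⇒ the second point lies to the west; separation 20.333°.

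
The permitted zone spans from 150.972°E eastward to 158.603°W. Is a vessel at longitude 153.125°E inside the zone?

Yes

Band width going east from +150.972° to -158.603°: ((-158.603 − 150.972) mod 360) = 50.425°.
Offset of +153.125° east of the west edge: ((153.125 − 150.972) mod 360) = 2.153°.
2.153° ≤ 50.425° ⇒ inside.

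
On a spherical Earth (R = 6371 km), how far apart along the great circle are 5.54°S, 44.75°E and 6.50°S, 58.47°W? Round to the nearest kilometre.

11390 km

Δλ = -58.47 − 44.75 = -103.22°.
Δφ = -6.50 − -5.54 = -0.96°.
a = sin²(Δφ/2) + cos φ₁ · cos φ₂ · sin²(Δλ/2) = 0.607615.
c = 2·atan2(√a, √(1−a)) = 1.78772 rad → d = 6371·c ≈ 11389.59 km.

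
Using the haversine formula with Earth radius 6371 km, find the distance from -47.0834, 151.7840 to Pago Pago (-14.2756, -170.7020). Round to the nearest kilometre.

Δλ = -170.7020 − 151.7840 = -322.4860°; wrapped into (−180°, 180°]: 37.5140°.
Δφ = -14.2756 − -47.0834 = 32.8078°.
a = sin²(Δφ/2) + cos φ₁ · cos φ₂ · sin²(Δλ/2) = 0.147986.
c = 2·atan2(√a, √(1−a)) = 0.78974 rad → d = 6371·c ≈ 5031.46 km.

5031 km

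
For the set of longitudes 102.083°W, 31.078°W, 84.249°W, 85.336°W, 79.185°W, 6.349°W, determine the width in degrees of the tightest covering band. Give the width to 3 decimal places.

95.734°

Sort the longitudes: -102.083°, -85.336°, -84.249°, -79.185°, -31.078°, -6.349°.
Eastward gaps between consecutive values (wrapping around): 16.747°, 1.087°, 5.064°, 48.107°, 24.729°, 264.266°.
Largest gap = 264.266° ⇒ minimal covering band is its complement: 360° − 264.266° = 95.734°.
Band runs from -102.083° eastward to -6.349°.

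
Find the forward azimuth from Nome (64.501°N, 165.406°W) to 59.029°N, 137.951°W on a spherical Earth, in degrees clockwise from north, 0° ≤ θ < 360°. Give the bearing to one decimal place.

Δλ = -137.951 − -165.406 = 27.455°.
θ = atan2( sin Δλ · cos φ₂ , cos φ₁ · sin φ₂ − sin φ₁ · cos φ₂ · cos Δλ )
  = atan2(0.23726, -0.04305) = 100.283° → normalised to [0°, 360°): 100.283°.

100.3°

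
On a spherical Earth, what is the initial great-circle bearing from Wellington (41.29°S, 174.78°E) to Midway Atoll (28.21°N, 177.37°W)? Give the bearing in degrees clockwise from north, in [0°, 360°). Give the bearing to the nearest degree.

7°

Δλ = -177.37 − 174.78 = -352.15°; wrapped into (−180°, 180°]: 7.85°.
θ = atan2( sin Δλ · cos φ₂ , cos φ₁ · sin φ₂ − sin φ₁ · cos φ₂ · cos Δλ )
  = atan2(0.12036, 0.93122) = 7.364° → normalised to [0°, 360°): 7.364°.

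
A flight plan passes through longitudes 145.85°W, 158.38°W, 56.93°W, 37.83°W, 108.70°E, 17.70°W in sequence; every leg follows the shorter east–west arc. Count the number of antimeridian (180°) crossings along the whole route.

0

Leg 1: -145.85° → -158.38°, shortest Δλ = -12.53° (west) — does not cross 180°.
Leg 2: -158.38° → -56.93°, shortest Δλ = 101.45° (east) — does not cross 180°.
Leg 3: -56.93° → -37.83°, shortest Δλ = 19.1° (east) — does not cross 180°.
Leg 4: -37.83° → +108.70°, shortest Δλ = 146.53° (east) — does not cross 180°.
Leg 5: +108.70° → -17.70°, shortest Δλ = -126.4° (west) — does not cross 180°.
Total crossings: 0.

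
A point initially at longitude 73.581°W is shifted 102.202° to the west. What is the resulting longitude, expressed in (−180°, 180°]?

Start at -73.581°; shift −102.202° → -175.783°.
-175.783° already lies in (−180°, 180°].

175.783°W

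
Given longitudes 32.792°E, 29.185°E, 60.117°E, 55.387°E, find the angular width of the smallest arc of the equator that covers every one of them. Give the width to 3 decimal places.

30.932°

Sort the longitudes: +29.185°, +32.792°, +55.387°, +60.117°.
Eastward gaps between consecutive values (wrapping around): 3.607°, 22.595°, 4.730°, 329.068°.
Largest gap = 329.068° ⇒ minimal covering band is its complement: 360° − 329.068° = 30.932°.
Band runs from +29.185° eastward to +60.117°.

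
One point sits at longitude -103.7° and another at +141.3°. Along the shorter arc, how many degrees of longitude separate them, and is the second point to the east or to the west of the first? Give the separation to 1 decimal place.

Raw difference: 141.3 − -103.7 = 245.0°.
Normalise into (−180°, 180°]: 245.0° − 360° = -115.0°.
Negative ⇒ the second point lies to the west; separation 115.0°.

115.0° west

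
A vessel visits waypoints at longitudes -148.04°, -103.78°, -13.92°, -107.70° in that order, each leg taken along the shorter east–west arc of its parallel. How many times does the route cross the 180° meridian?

0

Leg 1: -148.04° → -103.78°, shortest Δλ = 44.26° (east) — does not cross 180°.
Leg 2: -103.78° → -13.92°, shortest Δλ = 89.86° (east) — does not cross 180°.
Leg 3: -13.92° → -107.70°, shortest Δλ = -93.78° (west) — does not cross 180°.
Total crossings: 0.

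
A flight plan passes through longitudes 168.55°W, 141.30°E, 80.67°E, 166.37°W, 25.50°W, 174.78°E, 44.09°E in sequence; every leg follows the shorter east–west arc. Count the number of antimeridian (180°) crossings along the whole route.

3

Leg 1: -168.55° → +141.30°, shortest Δλ = -50.15° (west) — crosses 180°.
Leg 2: +141.30° → +80.67°, shortest Δλ = -60.63° (west) — does not cross 180°.
Leg 3: +80.67° → -166.37°, shortest Δλ = 112.96° (east) — crosses 180°.
Leg 4: -166.37° → -25.50°, shortest Δλ = 140.87° (east) — does not cross 180°.
Leg 5: -25.50° → +174.78°, shortest Δλ = -159.72° (west) — crosses 180°.
Leg 6: +174.78° → +44.09°, shortest Δλ = -130.69° (west) — does not cross 180°.
Total crossings: 3.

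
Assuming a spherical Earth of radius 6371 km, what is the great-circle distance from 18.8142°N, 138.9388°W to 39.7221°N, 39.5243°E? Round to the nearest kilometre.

13504 km

Δλ = 39.5243 − -138.9388 = 178.4631°.
Δφ = 39.7221 − 18.8142 = 20.9079°.
a = sin²(Δφ/2) + cos φ₁ · cos φ₂ · sin²(Δλ/2) = 0.760848.
c = 2·atan2(√a, √(1−a)) = 2.11963 rad → d = 6371·c ≈ 13504.19 km.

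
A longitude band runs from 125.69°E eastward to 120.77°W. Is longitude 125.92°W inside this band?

Yes

Band width going east from +125.69° to -120.77°: ((-120.77 − 125.69) mod 360) = 113.54°.
Offset of -125.92° east of the west edge: ((-125.92 − 125.69) mod 360) = 108.39°.
108.39° ≤ 113.54° ⇒ inside.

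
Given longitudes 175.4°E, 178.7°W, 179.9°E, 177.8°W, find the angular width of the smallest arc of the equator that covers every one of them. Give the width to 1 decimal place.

Sort the longitudes: -178.7°, -177.8°, +175.4°, +179.9°.
Eastward gaps between consecutive values (wrapping around): 0.9°, 353.2°, 4.5°, 1.4°.
Largest gap = 353.2° ⇒ minimal covering band is its complement: 360° − 353.2° = 6.8°.
Band runs from +175.4° eastward to -177.8°, crossing the antimeridian.

6.8°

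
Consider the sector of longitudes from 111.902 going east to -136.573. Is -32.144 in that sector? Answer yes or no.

No

Band width going east from +111.902° to -136.573°: ((-136.573 − 111.902) mod 360) = 111.525°.
Offset of -32.144° east of the west edge: ((-32.144 − 111.902) mod 360) = 215.954°.
215.954° > 111.525° ⇒ outside.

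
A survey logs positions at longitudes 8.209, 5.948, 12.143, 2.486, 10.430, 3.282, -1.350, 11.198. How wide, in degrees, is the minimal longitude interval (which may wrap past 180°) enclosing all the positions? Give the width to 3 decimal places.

13.493°

Sort the longitudes: -1.350°, +2.486°, +3.282°, +5.948°, +8.209°, +10.430°, +11.198°, +12.143°.
Eastward gaps between consecutive values (wrapping around): 3.836°, 0.796°, 2.666°, 2.261°, 2.221°, 0.768°, 0.945°, 346.507°.
Largest gap = 346.507° ⇒ minimal covering band is its complement: 360° − 346.507° = 13.493°.
Band runs from -1.350° eastward to +12.143°.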